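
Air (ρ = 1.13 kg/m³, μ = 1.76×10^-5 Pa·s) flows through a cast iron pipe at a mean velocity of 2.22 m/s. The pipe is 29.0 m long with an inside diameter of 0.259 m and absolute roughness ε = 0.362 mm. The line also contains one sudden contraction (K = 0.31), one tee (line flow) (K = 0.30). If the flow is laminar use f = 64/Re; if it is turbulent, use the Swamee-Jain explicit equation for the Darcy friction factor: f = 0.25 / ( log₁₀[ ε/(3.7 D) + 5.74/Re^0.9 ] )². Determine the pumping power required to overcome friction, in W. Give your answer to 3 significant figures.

Reynolds number Re = ρVD/μ = 1.13 · 2.22 · 0.259 / 1.76e-05 = 3.692e+04.
Re > 4000 → turbulent. Relative roughness ε/D = 0.000362/0.259 = 0.0014. Swamee-Jain: f = 0.25/(log₁₀[0.0014/3.7 + 5.74/3.692e+04^0.9])² = 0.25/(log₁₀[0.000378 + 0.000445])² = 0.25/(-3.085)² = 0.02627.
Total minor-loss coefficient ΣK = 1·0.31 + 1·0.3 = 0.61.
ΔP = [f·L/D + ΣK]·(ρV²/2) = [0.02627·29/0.259 + 0.61]·(1.13·2.22²/2) = [2.942 + 0.61]·2.785 = 9.89 Pa.
Q = V·A = 2.22·0.05269 = 0.117 m³/s.
Pumping power P = QΔP = 0.117·9.89 = 1.157 W = 1.16 W.

P ≈ 1.16 W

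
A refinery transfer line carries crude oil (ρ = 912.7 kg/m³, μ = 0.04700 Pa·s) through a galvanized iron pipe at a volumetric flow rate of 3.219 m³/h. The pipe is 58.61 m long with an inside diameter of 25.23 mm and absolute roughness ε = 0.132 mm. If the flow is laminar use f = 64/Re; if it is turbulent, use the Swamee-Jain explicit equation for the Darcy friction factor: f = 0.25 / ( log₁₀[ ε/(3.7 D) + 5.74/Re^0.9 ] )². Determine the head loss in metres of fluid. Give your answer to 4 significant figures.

h_f ≈ 27.66 m

Q = 3.219 m³/h = 3.219/3600 = 0.0008942 m³/s.
Cross-sectional area A = πD²/4 = π(0.02523)²/4 = 0.0004999 m²; mean velocity V = Q/A = 0.0008942/0.0004999 = 1.789 m/s.
Reynolds number Re = ρVD/μ = 912.7 · 1.789 · 0.02523 / 0.047 = 876.3.
Re < 2300 → laminar flow, so f = 64/Re = 64/876.3 = 0.07304 (the turbulent correlation is not needed).
Darcy-Weisbach: ΔP = f(L/D)(ρV²/2) = 0.07304·(58.61/0.02523)·(912.7·1.789²/2) = 0.07304·2323·1460 = 2.477e+05 Pa.
Head loss h_f = ΔP/(ρg) = 2.477e+05/(912.7·9.81) = 27.66 m.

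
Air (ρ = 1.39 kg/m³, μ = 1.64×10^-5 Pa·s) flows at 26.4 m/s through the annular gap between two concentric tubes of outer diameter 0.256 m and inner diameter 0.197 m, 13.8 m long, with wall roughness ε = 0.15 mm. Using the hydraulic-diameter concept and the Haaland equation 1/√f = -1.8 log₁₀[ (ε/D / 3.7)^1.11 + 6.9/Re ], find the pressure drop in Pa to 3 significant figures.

ΔP ≈ 2950 Pa

Hydraulic diameter D_h = 4A/P = D_o - D_i = 0.256 - 0.197 = 0.059 m.
Re = ρVD_h/μ = 1.39·26.4·0.059/1.64e-05 = 1.32e+05.
ε/D_h = 0.00015/0.059 = 0.00254; Haaland gives 1/√f = -1.8 log₁₀[0.000308+5.23e-05] = 6.197, so f = 0.02604.
ΔP = f(L/D_h)(ρV²/2) = 0.02604·13.8/0.059·484.4 = 2950 Pa.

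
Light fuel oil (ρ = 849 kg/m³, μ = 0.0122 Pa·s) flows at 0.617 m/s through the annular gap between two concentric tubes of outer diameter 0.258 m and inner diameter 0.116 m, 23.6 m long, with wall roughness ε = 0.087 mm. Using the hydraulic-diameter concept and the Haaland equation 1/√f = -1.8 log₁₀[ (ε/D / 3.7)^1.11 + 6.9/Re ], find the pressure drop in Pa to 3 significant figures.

ΔP ≈ 971 Pa

Hydraulic diameter D_h = 4A/P = D_o - D_i = 0.258 - 0.116 = 0.142 m.
Re = ρVD_h/μ = 849·0.617·0.142/0.0122 = 6097.
ε/D_h = 8.7e-05/0.142 = 0.000613; Haaland gives 1/√f = -1.8 log₁₀[6.36e-05+0.00113] = 5.261, so f = 0.03614.
ΔP = f(L/D_h)(ρV²/2) = 0.03614·23.6/0.142·161.6 = 970.5 Pa.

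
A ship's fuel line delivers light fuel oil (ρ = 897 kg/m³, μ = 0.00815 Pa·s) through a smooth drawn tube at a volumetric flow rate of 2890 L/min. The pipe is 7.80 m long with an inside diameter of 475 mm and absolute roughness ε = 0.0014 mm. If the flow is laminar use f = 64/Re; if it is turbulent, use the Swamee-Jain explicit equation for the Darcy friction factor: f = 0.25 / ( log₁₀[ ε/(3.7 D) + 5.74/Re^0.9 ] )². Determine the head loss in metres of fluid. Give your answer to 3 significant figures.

Q = 2890 L/min = 2890/60000 = 0.04817 m³/s.
Cross-sectional area A = πD²/4 = π(0.475)²/4 = 0.1772 m²; mean velocity V = Q/A = 0.04817/0.1772 = 0.2718 m/s.
Reynolds number Re = ρVD/μ = 897 · 0.2718 · 0.475 / 0.00815 = 1.421e+04.
Re > 4000 → turbulent. Relative roughness ε/D = 1.4e-06/0.475 = 2.95e-06. Swamee-Jain: f = 0.25/(log₁₀[2.95e-06/3.7 + 5.74/1.421e+04^0.9])² = 0.25/(log₁₀[7.97e-07 + 0.00105])² = 0.25/(-2.978)² = 0.02819.
Darcy-Weisbach: ΔP = f(L/D)(ρV²/2) = 0.02819·(7.8/0.475)·(897·0.2718²/2) = 0.02819·16.42·33.14 = 15.34 Pa.
Head loss h_f = ΔP/(ρg) = 15.34/(897·9.81) = 0.00174 m.

h_f ≈ 0.00174 m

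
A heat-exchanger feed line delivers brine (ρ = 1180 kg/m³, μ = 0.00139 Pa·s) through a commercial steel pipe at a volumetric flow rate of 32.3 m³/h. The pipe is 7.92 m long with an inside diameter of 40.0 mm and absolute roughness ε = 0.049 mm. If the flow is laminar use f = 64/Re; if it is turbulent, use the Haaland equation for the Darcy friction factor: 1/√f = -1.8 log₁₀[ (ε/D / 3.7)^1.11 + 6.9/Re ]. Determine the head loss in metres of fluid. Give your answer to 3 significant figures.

h_f ≈ 11.1 m

Q = 32.3 m³/h = 32.3/3600 = 0.008972 m³/s.
Cross-sectional area A = πD²/4 = π(0.04)²/4 = 0.001257 m²; mean velocity V = Q/A = 0.008972/0.001257 = 7.14 m/s.
Reynolds number Re = ρVD/μ = 1180 · 7.14 · 0.04 / 0.00139 = 2.424e+05.
Re > 4000 → turbulent. Relative roughness ε/D = 4.9e-05/0.04 = 0.00123. Haaland: 1/√f = -1.8 log₁₀[(0.00123/3.7)^1.11 + 6.9/2.424e+05] = -1.8 log₁₀[0.000137 + 2.85e-05] = 6.806, so f = 0.02159.
Darcy-Weisbach: ΔP = f(L/D)(ρV²/2) = 0.02159·(7.92/0.04)·(1180·7.14²/2) = 0.02159·198·3.008e+04 = 1.286e+05 Pa.
Head loss h_f = ΔP/(ρg) = 1.286e+05/(1180·9.81) = 11.1 m.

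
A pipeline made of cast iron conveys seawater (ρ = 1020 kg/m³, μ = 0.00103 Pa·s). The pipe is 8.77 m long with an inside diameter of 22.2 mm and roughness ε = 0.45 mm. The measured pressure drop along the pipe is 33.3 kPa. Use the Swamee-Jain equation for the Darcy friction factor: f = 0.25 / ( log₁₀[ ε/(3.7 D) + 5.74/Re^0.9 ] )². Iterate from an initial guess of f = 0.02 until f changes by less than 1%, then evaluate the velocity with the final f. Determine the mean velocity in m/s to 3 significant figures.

Rearranging Darcy-Weisbach: V = √(2·ΔP·D/(f·L·ρ)). With ε/D = 0.00045/0.0222 = 0.0203, iterate starting from f = 0.02:
  f = 0.02 → V = √(2·3.33e+04·0.0222/(0.02·8.77·1020)) = 2.875 m/s; Re = ρVD/μ = 6.32e+04; f → 0.04982
  f = 0.04982 → V = 1.821 m/s; Re = 4.004e+04; f → 0.05028
Converged (Δf/f < 1%). With the final f = 0.05028: V = √(2·3.33e+04·0.0222/(0.05028·8.77·1020)) = 1.813 m/s.

V ≈ 1.81 m/s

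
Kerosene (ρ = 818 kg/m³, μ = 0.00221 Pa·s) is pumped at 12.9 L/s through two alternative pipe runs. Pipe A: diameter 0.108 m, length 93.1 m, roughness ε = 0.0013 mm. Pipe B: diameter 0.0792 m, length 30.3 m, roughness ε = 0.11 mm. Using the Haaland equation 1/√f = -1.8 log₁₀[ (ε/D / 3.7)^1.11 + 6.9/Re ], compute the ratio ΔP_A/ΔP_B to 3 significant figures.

Pipe A: V = Q/A = 0.0129/0.009161 = 1.408 m/s; Re = 5.629e+04; ε/D = 1.2e-05; Haaland → f = 0.0202; ΔP_A = f(L/D)(ρV²/2) = 1.412e+04 Pa.
Pipe B: V = Q/A = 0.0129/0.004927 = 2.618 m/s; Re = 7.676e+04; ε/D = 0.00139; Haaland → f = 0.02373; ΔP_B = f(L/D)(ρV²/2) = 2.546e+04 Pa.
ΔP_A/ΔP_B = 1.412e+04/2.546e+04 = 0.555.

ΔP_A/ΔP_B ≈ 0.555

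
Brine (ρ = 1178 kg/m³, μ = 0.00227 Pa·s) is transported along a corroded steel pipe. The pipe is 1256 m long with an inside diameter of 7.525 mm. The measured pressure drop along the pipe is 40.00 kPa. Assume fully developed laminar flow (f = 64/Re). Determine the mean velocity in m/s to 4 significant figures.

For laminar flow, f = 64/Re with Re = ρVD/μ, so Darcy-Weisbach reduces to ΔP = 32μLV/D². Solving for V: V = ΔP·D²/(32μL) = 4e+04·(0.007525)²/(32·0.00227·1256) = 0.02483 m/s.
Check: Re = ρVD/μ = 1178·0.02483·0.007525/0.00227 = 96.95 < 2300, so the laminar assumption holds.

V ≈ 0.02483 m/s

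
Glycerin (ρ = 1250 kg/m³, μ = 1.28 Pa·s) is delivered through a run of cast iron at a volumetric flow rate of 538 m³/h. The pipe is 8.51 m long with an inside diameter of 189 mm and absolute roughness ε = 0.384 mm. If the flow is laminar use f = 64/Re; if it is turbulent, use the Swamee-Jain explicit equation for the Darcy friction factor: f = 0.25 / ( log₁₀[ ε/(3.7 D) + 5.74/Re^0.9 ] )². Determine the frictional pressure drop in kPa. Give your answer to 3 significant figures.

ΔP ≈ 52.0 kPa

Q = 538 m³/h = 538/3600 = 0.1494 m³/s.
Cross-sectional area A = πD²/4 = π(0.189)²/4 = 0.02806 m²; mean velocity V = Q/A = 0.1494/0.02806 = 5.327 m/s.
Reynolds number Re = ρVD/μ = 1250 · 5.327 · 0.189 / 1.28 = 983.2.
Re < 2300 → laminar flow, so f = 64/Re = 64/983.2 = 0.0651 (the turbulent correlation is not needed).
Darcy-Weisbach: ΔP = f(L/D)(ρV²/2) = 0.0651·(8.51/0.189)·(1250·5.327²/2) = 0.0651·45.03·1.773e+04 = 5.198e+04 Pa.
ΔP = 5.198e+04 Pa = 52.0 kPa.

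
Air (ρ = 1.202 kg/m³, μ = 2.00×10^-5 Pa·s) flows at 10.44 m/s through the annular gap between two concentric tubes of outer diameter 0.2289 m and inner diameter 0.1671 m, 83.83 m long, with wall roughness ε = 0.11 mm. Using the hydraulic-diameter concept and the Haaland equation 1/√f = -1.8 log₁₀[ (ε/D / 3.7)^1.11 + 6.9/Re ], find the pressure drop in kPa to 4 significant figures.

Hydraulic diameter D_h = 4A/P = D_o - D_i = 0.2289 - 0.1671 = 0.0618 m.
Re = ρVD_h/μ = 1.202·10.44·0.0618/2e-05 = 3.878e+04.
ε/D_h = 0.00011/0.0618 = 0.00178; Haaland gives 1/√f = -1.8 log₁₀[0.000208+0.000178] = 6.145, so f = 0.02648.
ΔP = f(L/D_h)(ρV²/2) = 0.02648·83.83/0.0618·65.51 = 2353 Pa.
ΔP = 2.353 kPa.

ΔP ≈ 2.353 kPa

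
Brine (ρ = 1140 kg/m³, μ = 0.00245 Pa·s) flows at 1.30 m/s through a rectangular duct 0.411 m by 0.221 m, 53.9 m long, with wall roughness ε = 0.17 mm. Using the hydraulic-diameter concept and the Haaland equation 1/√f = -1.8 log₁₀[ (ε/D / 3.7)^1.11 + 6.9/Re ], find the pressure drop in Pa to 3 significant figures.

ΔP ≈ 3490 Pa

Hydraulic diameter D_h = 4A/P = 4·(0.411·0.221)/(2·(0.411+0.221)) = 0.3633/1.264 = 0.2874 m.
Re = ρVD_h/μ = 1140·1.3·0.2874/0.00245 = 1.739e+05.
ε/D_h = 0.00017/0.2874 = 0.000591; Haaland gives 1/√f = -1.8 log₁₀[6.11e-05+3.97e-05] = 7.194, so f = 0.01932.
ΔP = f(L/D_h)(ρV²/2) = 0.01932·53.9/0.2874·963.3 = 3490 Pa.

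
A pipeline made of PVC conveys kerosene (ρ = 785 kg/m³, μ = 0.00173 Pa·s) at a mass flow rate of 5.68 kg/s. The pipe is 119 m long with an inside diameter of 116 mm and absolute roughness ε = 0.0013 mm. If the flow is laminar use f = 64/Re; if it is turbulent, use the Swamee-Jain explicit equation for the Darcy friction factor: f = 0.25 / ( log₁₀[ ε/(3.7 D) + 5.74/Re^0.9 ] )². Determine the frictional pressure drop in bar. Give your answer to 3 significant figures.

A = πD²/4 = π(0.116)²/4 = 0.01057 m²; mean velocity V = ṁ/(ρA) = 5.68/(785 · 0.01057) = 0.6847 m/s.
Reynolds number Re = ρVD/μ = 785 · 0.6847 · 0.116 / 0.00173 = 3.604e+04.
Re > 4000 → turbulent. Relative roughness ε/D = 1.3e-06/0.116 = 1.12e-05. Swamee-Jain: f = 0.25/(log₁₀[1.12e-05/3.7 + 5.74/3.604e+04^0.9])² = 0.25/(log₁₀[3.03e-06 + 0.000455])² = 0.25/(-3.339)² = 0.02242.
Darcy-Weisbach: ΔP = f(L/D)(ρV²/2) = 0.02242·(119/0.116)·(785·0.6847²/2) = 0.02242·1026·184 = 4232 Pa.
ΔP = 4232 Pa = 0.0423 bar.

ΔP ≈ 0.0423 bar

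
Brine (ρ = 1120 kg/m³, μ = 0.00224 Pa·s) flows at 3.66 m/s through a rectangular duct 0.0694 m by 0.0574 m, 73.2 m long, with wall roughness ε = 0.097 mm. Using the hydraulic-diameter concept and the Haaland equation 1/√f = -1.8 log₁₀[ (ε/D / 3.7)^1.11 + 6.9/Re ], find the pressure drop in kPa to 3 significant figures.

ΔP ≈ 205 kPa

Hydraulic diameter D_h = 4A/P = 4·(0.0694·0.0574)/(2·(0.0694+0.0574)) = 0.01593/0.2536 = 0.06283 m.
Re = ρVD_h/μ = 1120·3.66·0.06283/0.00224 = 1.15e+05.
ε/D_h = 9.7e-05/0.06283 = 0.00154; Haaland gives 1/√f = -1.8 log₁₀[0.000177+6e-05] = 6.525, so f = 0.02349.
ΔP = f(L/D_h)(ρV²/2) = 0.02349·73.2/0.06283·7502 = 2.053e+05 Pa.
ΔP = 205 kPa.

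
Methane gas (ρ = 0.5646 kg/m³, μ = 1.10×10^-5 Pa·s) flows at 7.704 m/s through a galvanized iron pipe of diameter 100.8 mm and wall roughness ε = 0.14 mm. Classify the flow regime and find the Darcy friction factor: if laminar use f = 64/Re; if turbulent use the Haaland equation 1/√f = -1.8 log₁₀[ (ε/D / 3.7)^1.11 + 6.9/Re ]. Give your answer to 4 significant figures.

f ≈ 0.02548

Re = ρVD/μ = 0.5646·7.704·0.1008/1.1e-05 = 3.986e+04.
Re > 4000 → turbulent. ε/D = 0.00014/0.1008 = 0.00139; Haaland: 1/√f = -1.8 log₁₀[0.000158 + 0.000173] = 6.265, so f = 0.02548.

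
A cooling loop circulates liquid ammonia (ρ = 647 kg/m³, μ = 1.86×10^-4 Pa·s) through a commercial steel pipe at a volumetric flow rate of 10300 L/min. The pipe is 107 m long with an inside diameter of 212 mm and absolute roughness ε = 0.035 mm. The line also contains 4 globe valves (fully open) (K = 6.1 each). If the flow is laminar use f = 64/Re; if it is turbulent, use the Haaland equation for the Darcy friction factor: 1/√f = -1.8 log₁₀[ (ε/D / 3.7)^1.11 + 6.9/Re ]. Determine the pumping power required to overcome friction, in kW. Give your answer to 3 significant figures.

P ≈ 41.0 kW

Q = 10300 L/min = 10300/60000 = 0.1717 m³/s.
Cross-sectional area A = πD²/4 = π(0.212)²/4 = 0.0353 m²; mean velocity V = Q/A = 0.1717/0.0353 = 4.863 m/s.
Reynolds number Re = ρVD/μ = 647 · 4.863 · 0.212 / 0.000186 = 3.586e+06.
Re > 4000 → turbulent. Relative roughness ε/D = 3.5e-05/0.212 = 0.000165. Haaland: 1/√f = -1.8 log₁₀[(0.000165/3.7)^1.11 + 6.9/3.586e+06] = -1.8 log₁₀[1.48e-05 + 1.92e-06] = 8.597, so f = 0.01353.
Total minor-loss coefficient ΣK = 4·6.1 = 24.4.
ΔP = [f·L/D + ΣK]·(ρV²/2) = [0.01353·107/0.212 + 24.4]·(647·4.863²/2) = [6.829 + 24.4]·7651 = 2.389e+05 Pa.
Pumping power P = QΔP = 0.1717·2.389e+05 = 41020 W = 41.0 kW.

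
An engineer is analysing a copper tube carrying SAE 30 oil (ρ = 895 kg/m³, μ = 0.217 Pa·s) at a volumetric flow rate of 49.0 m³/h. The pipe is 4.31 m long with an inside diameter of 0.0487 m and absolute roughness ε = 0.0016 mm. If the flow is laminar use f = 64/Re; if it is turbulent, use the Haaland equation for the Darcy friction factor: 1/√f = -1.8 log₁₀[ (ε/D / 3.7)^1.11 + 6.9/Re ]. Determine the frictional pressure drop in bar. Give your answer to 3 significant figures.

Q = 49.0 m³/h = 49.0/3600 = 0.01361 m³/s.
Cross-sectional area A = πD²/4 = π(0.0487)²/4 = 0.001863 m²; mean velocity V = Q/A = 0.01361/0.001863 = 7.307 m/s.
Reynolds number Re = ρVD/μ = 895 · 7.307 · 0.0487 / 0.217 = 1468.
Re < 2300 → laminar flow, so f = 64/Re = 64/1468 = 0.04361 (the turbulent correlation is not needed).
Darcy-Weisbach: ΔP = f(L/D)(ρV²/2) = 0.04361·(4.31/0.0487)·(895·7.307²/2) = 0.04361·88.5·2.389e+04 = 9.221e+04 Pa.
ΔP = 9.221e+04 Pa = 0.922 bar.

ΔP ≈ 0.922 bar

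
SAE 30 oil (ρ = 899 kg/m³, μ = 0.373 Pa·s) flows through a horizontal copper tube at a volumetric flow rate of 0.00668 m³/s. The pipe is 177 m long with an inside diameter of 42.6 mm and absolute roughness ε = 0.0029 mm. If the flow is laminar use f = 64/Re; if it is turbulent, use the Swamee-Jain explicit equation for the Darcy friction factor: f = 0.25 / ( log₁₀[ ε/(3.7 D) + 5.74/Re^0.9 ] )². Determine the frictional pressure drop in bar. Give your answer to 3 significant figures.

Cross-sectional area A = πD²/4 = π(0.0426)²/4 = 0.001425 m²; mean velocity V = Q/A = 0.00668/0.001425 = 4.687 m/s.
Reynolds number Re = ρVD/μ = 899 · 4.687 · 0.0426 / 0.373 = 481.2.
Re < 2300 → laminar flow, so f = 64/Re = 64/481.2 = 0.133 (the turbulent correlation is not needed).
Darcy-Weisbach: ΔP = f(L/D)(ρV²/2) = 0.133·(177/0.0426)·(899·4.687²/2) = 0.133·4155·9873 = 5.456e+06 Pa.
ΔP = 5.456e+06 Pa = 54.6 bar.

ΔP ≈ 54.6 bar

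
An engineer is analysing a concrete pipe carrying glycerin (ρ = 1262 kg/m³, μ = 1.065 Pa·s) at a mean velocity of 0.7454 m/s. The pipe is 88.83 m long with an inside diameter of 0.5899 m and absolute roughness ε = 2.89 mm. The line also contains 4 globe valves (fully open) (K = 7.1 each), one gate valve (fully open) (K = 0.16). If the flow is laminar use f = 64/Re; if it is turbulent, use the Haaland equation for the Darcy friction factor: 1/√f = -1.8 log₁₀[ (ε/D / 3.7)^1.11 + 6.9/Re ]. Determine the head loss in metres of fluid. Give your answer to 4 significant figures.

Reynolds number Re = ρVD/μ = 1262 · 0.7454 · 0.5899 / 1.06 = 521.
Re < 2300 → laminar flow, so f = 64/Re = 64/521 = 0.1228 (the turbulent correlation is not needed).
Total minor-loss coefficient ΣK = 4·7.1 + 1·0.16 = 28.6.
ΔP = [f·L/D + ΣK]·(ρV²/2) = [0.1228·88.83/0.5899 + 28.6]·(1262·0.7454²/2) = [18.5 + 28.6]·350.6 = 1.65e+04 Pa.
Head loss h_f = ΔP/(ρg) = 1.65e+04/(1262·9.81) = 1.333 m.

h_f ≈ 1.333 m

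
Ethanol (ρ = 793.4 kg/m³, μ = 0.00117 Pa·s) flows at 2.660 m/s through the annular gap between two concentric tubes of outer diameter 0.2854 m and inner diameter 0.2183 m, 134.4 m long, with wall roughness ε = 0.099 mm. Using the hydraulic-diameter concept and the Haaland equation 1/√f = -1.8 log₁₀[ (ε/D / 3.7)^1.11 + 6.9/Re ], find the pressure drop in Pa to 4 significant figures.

Hydraulic diameter D_h = 4A/P = D_o - D_i = 0.2854 - 0.2183 = 0.0671 m.
Re = ρVD_h/μ = 793.4·2.66·0.0671/0.00117 = 1.21e+05.
ε/D_h = 9.9e-05/0.0671 = 0.00148; Haaland gives 1/√f = -1.8 log₁₀[0.000169+5.7e-05] = 6.564, so f = 0.02321.
ΔP = f(L/D_h)(ρV²/2) = 0.02321·134.4/0.0671·2807 = 1.305e+05 Pa.

ΔP ≈ 130500 Pa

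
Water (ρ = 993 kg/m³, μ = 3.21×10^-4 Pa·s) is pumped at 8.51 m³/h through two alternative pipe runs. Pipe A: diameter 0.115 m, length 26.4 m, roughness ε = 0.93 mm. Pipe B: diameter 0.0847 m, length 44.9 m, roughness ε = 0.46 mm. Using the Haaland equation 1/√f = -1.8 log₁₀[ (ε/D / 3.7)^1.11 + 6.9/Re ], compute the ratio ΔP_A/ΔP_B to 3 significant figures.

ΔP_A/ΔP_B ≈ 0.144

Pipe A: V = Q/A = 0.002364/0.01039 = 0.2276 m/s; Re = 8.096e+04; ε/D = 0.00809; Haaland → f = 0.03617; ΔP_A = f(L/D)(ρV²/2) = 213.5 Pa.
Pipe B: V = Q/A = 0.002364/0.005635 = 0.4195 m/s; Re = 1.099e+05; ε/D = 0.00543; Haaland → f = 0.03194; ΔP_B = f(L/D)(ρV²/2) = 1480 Pa.
ΔP_A/ΔP_B = 213.5/1480 = 0.144.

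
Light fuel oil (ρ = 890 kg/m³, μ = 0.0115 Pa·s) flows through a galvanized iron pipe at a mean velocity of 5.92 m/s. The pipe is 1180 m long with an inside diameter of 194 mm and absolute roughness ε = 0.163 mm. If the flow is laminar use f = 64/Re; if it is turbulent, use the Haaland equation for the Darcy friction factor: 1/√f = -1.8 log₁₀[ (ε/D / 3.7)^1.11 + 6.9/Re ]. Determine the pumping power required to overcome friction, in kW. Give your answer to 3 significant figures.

P ≈ 360 kW

Reynolds number Re = ρVD/μ = 890 · 5.92 · 0.194 / 0.0115 = 8.888e+04.
Re > 4000 → turbulent. Relative roughness ε/D = 0.000163/0.194 = 0.00084. Haaland: 1/√f = -1.8 log₁₀[(0.00084/3.7)^1.11 + 6.9/8.888e+04] = -1.8 log₁₀[9.02e-05 + 7.76e-05] = 6.795, so f = 0.02166.
Darcy-Weisbach: ΔP = f(L/D)(ρV²/2) = 0.02166·(1180/0.194)·(890·5.92²/2) = 0.02166·6082·1.56e+04 = 2.054e+06 Pa.
Q = V·A = 5.92·0.02956 = 0.175 m³/s.
Pumping power P = QΔP = 0.175·2.054e+06 = 359500 W = 360 kW.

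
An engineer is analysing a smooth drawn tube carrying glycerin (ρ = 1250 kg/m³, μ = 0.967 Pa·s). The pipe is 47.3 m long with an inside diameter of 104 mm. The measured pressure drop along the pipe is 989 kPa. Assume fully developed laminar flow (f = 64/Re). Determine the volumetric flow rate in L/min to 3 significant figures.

Q ≈ 3730 L/min

For laminar flow, f = 64/Re with Re = ρVD/μ, so Darcy-Weisbach reduces to ΔP = 32μLV/D². Solving for V: V = ΔP·D²/(32μL) = 9.89e+05·(0.104)²/(32·0.967·47.3) = 7.308 m/s.
Check: Re = ρVD/μ = 1250·7.308·0.104/0.967 = 982.5 < 2300, so the laminar assumption holds.
Q = V·A = 7.308·(π/4·0.104²) = 0.06208 m³/s = 3730 L/min.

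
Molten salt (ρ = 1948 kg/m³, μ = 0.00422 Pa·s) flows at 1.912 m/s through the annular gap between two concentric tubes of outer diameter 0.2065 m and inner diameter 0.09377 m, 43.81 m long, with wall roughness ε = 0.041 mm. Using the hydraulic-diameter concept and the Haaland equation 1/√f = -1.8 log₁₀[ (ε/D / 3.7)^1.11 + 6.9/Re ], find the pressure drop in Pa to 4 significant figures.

ΔP ≈ 26980 Pa

Hydraulic diameter D_h = 4A/P = D_o - D_i = 0.2065 - 0.09377 = 0.1127 m.
Re = ρVD_h/μ = 1948·1.912·0.1127/0.00422 = 9.95e+04.
ε/D_h = 4.1e-05/0.1127 = 0.000364; Haaland gives 1/√f = -1.8 log₁₀[3.56e-05+6.93e-05] = 7.162, so f = 0.0195.
ΔP = f(L/D_h)(ρV²/2) = 0.0195·43.81/0.1127·3561 = 2.698e+04 Pa.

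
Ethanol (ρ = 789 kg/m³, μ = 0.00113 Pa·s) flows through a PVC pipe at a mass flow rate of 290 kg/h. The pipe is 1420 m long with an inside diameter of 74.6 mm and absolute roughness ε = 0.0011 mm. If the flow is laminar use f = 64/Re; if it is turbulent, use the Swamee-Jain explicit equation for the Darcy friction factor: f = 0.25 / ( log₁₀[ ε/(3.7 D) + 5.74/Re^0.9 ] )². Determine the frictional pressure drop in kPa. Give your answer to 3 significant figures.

ΔP ≈ 0.216 kPa

ṁ = 290 kg/h = 290/3600 = 0.08056 kg/s.
A = πD²/4 = π(0.0746)²/4 = 0.004371 m²; mean velocity V = ṁ/(ρA) = 0.08056/(789 · 0.004371) = 0.02336 m/s.
Reynolds number Re = ρVD/μ = 789 · 0.02336 · 0.0746 / 0.00113 = 1217.
Re < 2300 → laminar flow, so f = 64/Re = 64/1217 = 0.0526 (the turbulent correlation is not needed).
Darcy-Weisbach: ΔP = f(L/D)(ρV²/2) = 0.0526·(1420/0.0746)·(789·0.02336²/2) = 0.0526·1.903e+04·0.2153 = 215.5 Pa.
ΔP = 215.5 Pa = 0.216 kPa.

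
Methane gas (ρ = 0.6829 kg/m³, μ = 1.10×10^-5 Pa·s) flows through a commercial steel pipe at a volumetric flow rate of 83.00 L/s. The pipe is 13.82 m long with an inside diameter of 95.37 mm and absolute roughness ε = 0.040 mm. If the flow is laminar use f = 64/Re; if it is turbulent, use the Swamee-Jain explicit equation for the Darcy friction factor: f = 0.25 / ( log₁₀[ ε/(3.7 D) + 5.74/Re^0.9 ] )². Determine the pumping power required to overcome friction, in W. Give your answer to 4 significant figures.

Q = 83.00 L/s = 83.00/1000 = 0.083 m³/s.
Cross-sectional area A = πD²/4 = π(0.09537)²/4 = 0.007144 m²; mean velocity V = Q/A = 0.083/0.007144 = 11.62 m/s.
Reynolds number Re = ρVD/μ = 0.6829 · 11.62 · 0.09537 / 1.1e-05 = 6.879e+04.
Re > 4000 → turbulent. Relative roughness ε/D = 4e-05/0.09537 = 0.000419. Swamee-Jain: f = 0.25/(log₁₀[0.000419/3.7 + 5.74/6.879e+04^0.9])² = 0.25/(log₁₀[0.000113 + 0.000254])² = 0.25/(-3.435)² = 0.02119.
Darcy-Weisbach: ΔP = f(L/D)(ρV²/2) = 0.02119·(13.82/0.09537)·(0.6829·11.62²/2) = 0.02119·144.9·46.1 = 141.6 Pa.
Pumping power P = QΔP = 0.083·141.6 = 11.749 W = 11.75 W.

P ≈ 11.75 W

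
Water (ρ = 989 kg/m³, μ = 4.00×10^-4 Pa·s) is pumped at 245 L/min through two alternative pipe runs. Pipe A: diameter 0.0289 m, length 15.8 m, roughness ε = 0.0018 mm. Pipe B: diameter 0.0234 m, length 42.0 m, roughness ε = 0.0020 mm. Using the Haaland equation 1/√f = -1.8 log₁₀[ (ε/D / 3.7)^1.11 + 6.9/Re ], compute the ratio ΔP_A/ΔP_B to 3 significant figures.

Pipe A: V = Q/A = 0.004083/0.000656 = 6.225 m/s; Re = 4.448e+05; ε/D = 6.23e-05; Haaland → f = 0.01405; ΔP_A = f(L/D)(ρV²/2) = 1.472e+05 Pa.
Pipe B: V = Q/A = 0.004083/0.0004301 = 9.495 m/s; Re = 5.493e+05; ε/D = 8.55e-05; Haaland → f = 0.01394; ΔP_B = f(L/D)(ρV²/2) = 1.115e+06 Pa.
ΔP_A/ΔP_B = 1.472e+05/1.115e+06 = 0.132.

ΔP_A/ΔP_B ≈ 0.132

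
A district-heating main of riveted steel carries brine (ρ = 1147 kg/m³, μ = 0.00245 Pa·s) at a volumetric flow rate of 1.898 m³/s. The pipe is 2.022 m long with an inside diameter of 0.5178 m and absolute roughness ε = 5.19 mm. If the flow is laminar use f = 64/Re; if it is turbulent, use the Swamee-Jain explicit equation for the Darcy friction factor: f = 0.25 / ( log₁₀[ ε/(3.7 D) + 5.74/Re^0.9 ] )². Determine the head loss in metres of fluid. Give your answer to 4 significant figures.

Cross-sectional area A = πD²/4 = π(0.5178)²/4 = 0.2106 m²; mean velocity V = Q/A = 1.898/0.2106 = 9.013 m/s.
Reynolds number Re = ρVD/μ = 1147 · 9.013 · 0.5178 / 0.00245 = 2.185e+06.
Re > 4000 → turbulent. Relative roughness ε/D = 0.00519/0.5178 = 0.01. Swamee-Jain: f = 0.25/(log₁₀[0.01/3.7 + 5.74/2.185e+06^0.9])² = 0.25/(log₁₀[0.00271 + 1.13e-05])² = 0.25/(-2.565)² = 0.03799.
Darcy-Weisbach: ΔP = f(L/D)(ρV²/2) = 0.03799·(2.022/0.5178)·(1147·9.013²/2) = 0.03799·3.905·4.659e+04 = 6911 Pa.
Head loss h_f = ΔP/(ρg) = 6911/(1147·9.81) = 0.6142 m.

h_f ≈ 0.6142 m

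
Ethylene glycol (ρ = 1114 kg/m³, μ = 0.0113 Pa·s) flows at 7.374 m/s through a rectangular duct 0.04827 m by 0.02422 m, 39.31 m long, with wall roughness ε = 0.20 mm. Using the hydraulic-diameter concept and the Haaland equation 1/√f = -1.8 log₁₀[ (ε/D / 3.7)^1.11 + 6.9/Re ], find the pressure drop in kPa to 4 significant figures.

Hydraulic diameter D_h = 4A/P = 4·(0.04827·0.02422)/(2·(0.04827+0.02422)) = 0.004676/0.145 = 0.03226 m.
Re = ρVD_h/μ = 1114·7.374·0.03226/0.0113 = 2.345e+04.
ε/D_h = 0.0002/0.03226 = 0.0062; Haaland gives 1/√f = -1.8 log₁₀[0.00083+0.000294] = 5.309, so f = 0.03548.
ΔP = f(L/D_h)(ρV²/2) = 0.03548·39.31/0.03226·3.029e+04 = 1.31e+06 Pa.
ΔP = 1310 kPa.

ΔP ≈ 1310 kPa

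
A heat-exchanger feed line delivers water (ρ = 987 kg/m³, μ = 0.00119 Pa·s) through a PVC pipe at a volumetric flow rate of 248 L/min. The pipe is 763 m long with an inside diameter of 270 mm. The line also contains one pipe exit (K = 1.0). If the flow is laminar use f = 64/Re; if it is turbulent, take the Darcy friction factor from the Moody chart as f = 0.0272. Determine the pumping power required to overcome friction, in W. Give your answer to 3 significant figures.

P ≈ 0.828 W

Q = 248 L/min = 248/60000 = 0.004133 m³/s.
Cross-sectional area A = πD²/4 = π(0.27)²/4 = 0.05726 m²; mean velocity V = Q/A = 0.004133/0.05726 = 0.07219 m/s.
Reynolds number Re = ρVD/μ = 987 · 0.07219 · 0.27 / 0.00119 = 1.617e+04.
Re > 4000 → turbulent; use the Moody-chart value f = 0.0272.
Total minor-loss coefficient ΣK = 1·1 = 1.
ΔP = [f·L/D + ΣK]·(ρV²/2) = [0.0272·763/0.27 + 1]·(987·0.07219²/2) = [76.87 + 1]·2.572 = 200.3 Pa.
Pumping power P = QΔP = 0.004133·200.3 = 0.8277 W = 0.828 W.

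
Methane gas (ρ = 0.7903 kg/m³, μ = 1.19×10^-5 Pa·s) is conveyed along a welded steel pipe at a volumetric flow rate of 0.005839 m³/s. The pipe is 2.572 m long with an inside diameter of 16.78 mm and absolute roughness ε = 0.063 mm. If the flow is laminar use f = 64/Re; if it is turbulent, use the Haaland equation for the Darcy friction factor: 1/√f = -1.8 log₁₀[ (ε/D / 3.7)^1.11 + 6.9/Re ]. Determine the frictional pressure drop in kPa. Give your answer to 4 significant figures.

ΔP ≈ 1.314 kPa

Cross-sectional area A = πD²/4 = π(0.01678)²/4 = 0.0002211 m²; mean velocity V = Q/A = 0.005839/0.0002211 = 26.4 m/s.
Reynolds number Re = ρVD/μ = 0.7903 · 26.4 · 0.01678 / 1.19e-05 = 2.942e+04.
Re > 4000 → turbulent. Relative roughness ε/D = 6.3e-05/0.01678 = 0.00375. Haaland: 1/√f = -1.8 log₁₀[(0.00375/3.7)^1.11 + 6.9/2.942e+04] = -1.8 log₁₀[0.000475 + 0.000235] = 5.668, so f = 0.03113.
Darcy-Weisbach: ΔP = f(L/D)(ρV²/2) = 0.03113·(2.572/0.01678)·(0.7903·26.4²/2) = 0.03113·153.3·275.5 = 1314 Pa.
ΔP = 1314 Pa = 1.314 kPa.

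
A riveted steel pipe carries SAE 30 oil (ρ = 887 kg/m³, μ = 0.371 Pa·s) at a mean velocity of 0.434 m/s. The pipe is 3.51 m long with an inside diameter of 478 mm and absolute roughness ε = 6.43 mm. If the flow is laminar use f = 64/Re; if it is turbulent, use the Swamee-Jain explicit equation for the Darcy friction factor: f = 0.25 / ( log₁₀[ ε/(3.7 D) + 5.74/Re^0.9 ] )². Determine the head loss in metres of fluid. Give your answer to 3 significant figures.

Reynolds number Re = ρVD/μ = 887 · 0.434 · 0.478 / 0.371 = 496.
Re < 2300 → laminar flow, so f = 64/Re = 64/496 = 0.129 (the turbulent correlation is not needed).
Darcy-Weisbach: ΔP = f(L/D)(ρV²/2) = 0.129·(3.51/0.478)·(887·0.434²/2) = 0.129·7.343·83.54 = 79.15 Pa.
Head loss h_f = ΔP/(ρg) = 79.15/(887·9.81) = 0.00910 m.

h_f ≈ 0.00910 m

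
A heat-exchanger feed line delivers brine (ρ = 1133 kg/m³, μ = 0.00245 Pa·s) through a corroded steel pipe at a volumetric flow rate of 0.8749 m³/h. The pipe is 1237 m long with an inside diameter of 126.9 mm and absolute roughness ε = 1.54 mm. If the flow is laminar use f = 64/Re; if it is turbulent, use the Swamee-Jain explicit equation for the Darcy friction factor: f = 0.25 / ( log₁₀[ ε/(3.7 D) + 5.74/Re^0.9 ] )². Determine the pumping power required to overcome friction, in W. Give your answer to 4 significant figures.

P ≈ 0.02812 W

Q = 0.8749 m³/h = 0.8749/3600 = 0.000243 m³/s.
Cross-sectional area A = πD²/4 = π(0.1269)²/4 = 0.01265 m²; mean velocity V = Q/A = 0.000243/0.01265 = 0.01922 m/s.
Reynolds number Re = ρVD/μ = 1133 · 0.01922 · 0.1269 / 0.00245 = 1128.
Re < 2300 → laminar flow, so f = 64/Re = 64/1128 = 0.05676 (the turbulent correlation is not needed).
Darcy-Weisbach: ΔP = f(L/D)(ρV²/2) = 0.05676·(1237/0.1269)·(1133·0.01922²/2) = 0.05676·9748·0.2092 = 115.7 Pa.
Pumping power P = QΔP = 0.000243·115.7 = 0.028123 W = 0.02812 W.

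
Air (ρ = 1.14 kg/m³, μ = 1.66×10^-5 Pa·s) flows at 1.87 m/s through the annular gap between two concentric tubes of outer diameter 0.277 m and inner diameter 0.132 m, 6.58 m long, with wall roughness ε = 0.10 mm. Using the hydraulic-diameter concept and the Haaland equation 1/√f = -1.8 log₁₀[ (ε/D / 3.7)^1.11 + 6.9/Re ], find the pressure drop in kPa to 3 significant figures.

Hydraulic diameter D_h = 4A/P = D_o - D_i = 0.277 - 0.132 = 0.145 m.
Re = ρVD_h/μ = 1.14·1.87·0.145/1.66e-05 = 1.862e+04.
ε/D_h = 0.0001/0.145 = 0.00069; Haaland gives 1/√f = -1.8 log₁₀[7.25e-05+0.000371] = 6.036, so f = 0.02744.
ΔP = f(L/D_h)(ρV²/2) = 0.02744·6.58/0.145·1.993 = 2.482 Pa.
ΔP = 0.00248 kPa.

ΔP ≈ 0.00248 kPa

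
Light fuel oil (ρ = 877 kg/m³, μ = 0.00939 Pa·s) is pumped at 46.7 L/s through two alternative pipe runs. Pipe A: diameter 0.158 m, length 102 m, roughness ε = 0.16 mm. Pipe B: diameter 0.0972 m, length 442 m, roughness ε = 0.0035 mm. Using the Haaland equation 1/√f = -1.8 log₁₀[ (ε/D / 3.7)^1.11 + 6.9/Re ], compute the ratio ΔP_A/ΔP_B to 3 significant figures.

Pipe A: V = Q/A = 0.0467/0.01961 = 2.382 m/s; Re = 3.515e+04; ε/D = 0.00101; Haaland → f = 0.02502; ΔP_A = f(L/D)(ρV²/2) = 4.018e+04 Pa.
Pipe B: V = Q/A = 0.0467/0.00742 = 6.294 m/s; Re = 5.713e+04; ε/D = 3.6e-05; Haaland → f = 0.02021; ΔP_B = f(L/D)(ρV²/2) = 1.596e+06 Pa.
ΔP_A/ΔP_B = 4.018e+04/1.596e+06 = 0.0252.

ΔP_A/ΔP_B ≈ 0.0252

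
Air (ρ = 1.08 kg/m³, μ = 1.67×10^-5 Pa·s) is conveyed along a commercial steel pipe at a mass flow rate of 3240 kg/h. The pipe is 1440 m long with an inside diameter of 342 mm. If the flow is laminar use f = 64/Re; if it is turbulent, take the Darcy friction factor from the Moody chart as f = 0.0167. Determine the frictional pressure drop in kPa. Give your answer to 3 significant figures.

ΔP ≈ 3.12 kPa

ṁ = 3240 kg/h = 3240/3600 = 0.9 kg/s.
A = πD²/4 = π(0.342)²/4 = 0.09186 m²; mean velocity V = ṁ/(ρA) = 0.9/(1.08 · 0.09186) = 9.071 m/s.
Reynolds number Re = ρVD/μ = 1.08 · 9.071 · 0.342 / 1.67e-05 = 2.006e+05.
Re > 4000 → turbulent; use the Moody-chart value f = 0.0167.
Darcy-Weisbach: ΔP = f(L/D)(ρV²/2) = 0.0167·(1440/0.342)·(1.08·9.071²/2) = 0.0167·4211·44.44 = 3125 Pa.
ΔP = 3125 Pa = 3.12 kPa.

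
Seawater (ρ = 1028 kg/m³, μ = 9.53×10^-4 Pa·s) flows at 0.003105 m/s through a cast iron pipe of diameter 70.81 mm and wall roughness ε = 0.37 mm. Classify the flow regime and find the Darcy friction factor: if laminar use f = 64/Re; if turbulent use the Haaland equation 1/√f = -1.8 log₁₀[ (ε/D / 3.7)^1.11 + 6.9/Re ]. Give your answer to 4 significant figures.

Re = ρVD/μ = 1028·0.003105·0.07081/0.000953 = 237.2.
Re < 2300 → laminar, so f = 64/Re = 0.2699 (roughness is irrelevant in laminar flow).

f ≈ 0.2699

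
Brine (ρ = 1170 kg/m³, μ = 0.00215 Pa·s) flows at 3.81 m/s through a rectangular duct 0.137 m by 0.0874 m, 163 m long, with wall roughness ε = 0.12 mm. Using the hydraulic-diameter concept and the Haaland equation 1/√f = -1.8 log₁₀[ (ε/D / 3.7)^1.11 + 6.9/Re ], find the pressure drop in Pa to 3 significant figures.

ΔP ≈ 276000 Pa

Hydraulic diameter D_h = 4A/P = 4·(0.137·0.0874)/(2·(0.137+0.0874)) = 0.0479/0.4488 = 0.1067 m.
Re = ρVD_h/μ = 1170·3.81·0.1067/0.00215 = 2.213e+05.
ε/D_h = 0.00012/0.1067 = 0.00112; Haaland gives 1/√f = -1.8 log₁₀[0.000125+3.12e-05] = 6.853, so f = 0.02129.
ΔP = f(L/D_h)(ρV²/2) = 0.02129·163/0.1067·8492 = 2.762e+05 Pa.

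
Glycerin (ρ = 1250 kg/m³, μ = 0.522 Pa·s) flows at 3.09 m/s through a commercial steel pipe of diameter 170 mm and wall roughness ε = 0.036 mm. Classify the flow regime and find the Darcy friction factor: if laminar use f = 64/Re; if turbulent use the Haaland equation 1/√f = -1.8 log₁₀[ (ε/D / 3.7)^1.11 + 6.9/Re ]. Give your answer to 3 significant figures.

Re = ρVD/μ = 1250·3.09·0.17/0.522 = 1258.
Re < 2300 → laminar, so f = 64/Re = 0.05088 (roughness is irrelevant in laminar flow).

f ≈ 0.0509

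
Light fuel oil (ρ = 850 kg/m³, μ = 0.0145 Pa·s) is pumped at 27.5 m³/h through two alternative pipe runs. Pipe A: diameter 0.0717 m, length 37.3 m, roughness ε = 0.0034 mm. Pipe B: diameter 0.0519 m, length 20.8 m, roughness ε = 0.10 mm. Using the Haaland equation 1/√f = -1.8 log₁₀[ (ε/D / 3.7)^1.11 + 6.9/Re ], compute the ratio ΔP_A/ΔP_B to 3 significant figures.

ΔP_A/ΔP_B ≈ 0.358

Pipe A: V = Q/A = 0.007639/0.004038 = 1.892 m/s; Re = 7952; ε/D = 4.74e-05; Haaland → f = 0.03297; ΔP_A = f(L/D)(ρV²/2) = 2.609e+04 Pa.
Pipe B: V = Q/A = 0.007639/0.002116 = 3.611 m/s; Re = 1.099e+04; ε/D = 0.00193; Haaland → f = 0.03279; ΔP_B = f(L/D)(ρV²/2) = 7.281e+04 Pa.
ΔP_A/ΔP_B = 2.609e+04/7.281e+04 = 0.358.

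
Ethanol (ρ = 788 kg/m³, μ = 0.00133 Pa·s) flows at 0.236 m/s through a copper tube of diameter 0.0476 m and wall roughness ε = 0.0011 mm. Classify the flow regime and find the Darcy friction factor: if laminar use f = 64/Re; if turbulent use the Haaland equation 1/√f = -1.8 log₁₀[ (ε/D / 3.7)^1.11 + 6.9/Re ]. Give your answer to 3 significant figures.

Re = ρVD/μ = 788·0.236·0.0476/0.00133 = 6656.
Re > 4000 → turbulent. ε/D = 1.1e-06/0.0476 = 2.31e-05; Haaland: 1/√f = -1.8 log₁₀[1.67e-06 + 0.00104] = 5.371, so f = 0.03467.

f ≈ 0.0347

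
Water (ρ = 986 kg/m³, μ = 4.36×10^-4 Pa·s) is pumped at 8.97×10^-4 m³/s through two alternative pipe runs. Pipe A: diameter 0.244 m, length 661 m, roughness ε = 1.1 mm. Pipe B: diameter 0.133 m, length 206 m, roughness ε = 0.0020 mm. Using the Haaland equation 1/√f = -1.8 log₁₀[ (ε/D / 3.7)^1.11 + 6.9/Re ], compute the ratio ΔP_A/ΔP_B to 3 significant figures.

Pipe A: V = Q/A = 0.000897/0.04676 = 0.01918 m/s; Re = 1.059e+04; ε/D = 0.00451; Haaland → f = 0.03648; ΔP_A = f(L/D)(ρV²/2) = 17.93 Pa.
Pipe B: V = Q/A = 0.000897/0.01389 = 0.06457 m/s; Re = 1.942e+04; ε/D = 1.5e-05; Haaland → f = 0.02596; ΔP_B = f(L/D)(ρV²/2) = 82.63 Pa.
ΔP_A/ΔP_B = 17.93/82.63 = 0.217.

ΔP_A/ΔP_B ≈ 0.217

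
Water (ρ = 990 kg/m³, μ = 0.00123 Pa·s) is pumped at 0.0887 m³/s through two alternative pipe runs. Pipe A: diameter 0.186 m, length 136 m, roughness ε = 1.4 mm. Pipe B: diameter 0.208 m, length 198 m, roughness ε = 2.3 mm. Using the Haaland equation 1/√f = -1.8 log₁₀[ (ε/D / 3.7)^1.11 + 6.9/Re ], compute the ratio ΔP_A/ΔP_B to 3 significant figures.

ΔP_A/ΔP_B ≈ 1.06

Pipe A: V = Q/A = 0.0887/0.02717 = 3.264 m/s; Re = 4.887e+05; ε/D = 0.00753; Haaland → f = 0.03471; ΔP_A = f(L/D)(ρV²/2) = 1.339e+05 Pa.
Pipe B: V = Q/A = 0.0887/0.03398 = 2.61 m/s; Re = 4.37e+05; ε/D = 0.0111; Haaland → f = 0.03943; ΔP_B = f(L/D)(ρV²/2) = 1.266e+05 Pa.
ΔP_A/ΔP_B = 1.339e+05/1.266e+05 = 1.06.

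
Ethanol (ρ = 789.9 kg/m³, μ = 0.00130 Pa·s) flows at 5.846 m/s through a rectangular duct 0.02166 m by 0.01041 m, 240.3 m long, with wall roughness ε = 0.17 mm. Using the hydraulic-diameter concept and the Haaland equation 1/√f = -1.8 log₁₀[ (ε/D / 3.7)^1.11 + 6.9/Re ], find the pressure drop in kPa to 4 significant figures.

Hydraulic diameter D_h = 4A/P = 4·(0.02166·0.01041)/(2·(0.02166+0.01041)) = 0.0009019/0.06414 = 0.01406 m.
Re = ρVD_h/μ = 789.9·5.846·0.01406/0.0013 = 4.995e+04.
ε/D_h = 0.00017/0.01406 = 0.0121; Haaland gives 1/√f = -1.8 log₁₀[0.00174+0.000138] = 4.907, so f = 0.04153.
ΔP = f(L/D_h)(ρV²/2) = 0.04153·240.3/0.01406·1.35e+04 = 9.58e+06 Pa.
ΔP = 9580 kPa.

ΔP ≈ 9580 kPa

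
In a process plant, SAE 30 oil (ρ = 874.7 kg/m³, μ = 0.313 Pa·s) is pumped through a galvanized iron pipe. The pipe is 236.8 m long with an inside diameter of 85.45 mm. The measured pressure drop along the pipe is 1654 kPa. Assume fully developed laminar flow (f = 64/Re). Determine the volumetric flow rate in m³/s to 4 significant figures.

For laminar flow, f = 64/Re with Re = ρVD/μ, so Darcy-Weisbach reduces to ΔP = 32μLV/D². Solving for V: V = ΔP·D²/(32μL) = 1.654e+06·(0.08545)²/(32·0.313·236.8) = 5.092 m/s.
Check: Re = ρVD/μ = 874.7·5.092·0.08545/0.313 = 1216 < 2300, so the laminar assumption holds.
Q = V·A = 5.092·(π/4·0.08545²) = 0.0292 m³/s = 0.02920 m³/s.

Q ≈ 0.02920 m³/s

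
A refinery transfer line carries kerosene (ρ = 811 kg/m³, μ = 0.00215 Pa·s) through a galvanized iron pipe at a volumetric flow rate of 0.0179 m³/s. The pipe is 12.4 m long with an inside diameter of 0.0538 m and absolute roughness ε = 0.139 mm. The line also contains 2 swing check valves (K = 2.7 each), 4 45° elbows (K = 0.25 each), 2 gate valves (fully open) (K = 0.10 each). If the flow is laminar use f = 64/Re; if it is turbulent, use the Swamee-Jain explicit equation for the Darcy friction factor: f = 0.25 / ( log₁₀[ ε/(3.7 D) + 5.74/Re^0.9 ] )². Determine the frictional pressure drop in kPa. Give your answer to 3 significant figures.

ΔP ≈ 318 kPa

Cross-sectional area A = πD²/4 = π(0.0538)²/4 = 0.002273 m²; mean velocity V = Q/A = 0.0179/0.002273 = 7.874 m/s.
Reynolds number Re = ρVD/μ = 811 · 7.874 · 0.0538 / 0.00215 = 1.598e+05.
Re > 4000 → turbulent. Relative roughness ε/D = 0.000139/0.0538 = 0.00258. Swamee-Jain: f = 0.25/(log₁₀[0.00258/3.7 + 5.74/1.598e+05^0.9])² = 0.25/(log₁₀[0.000698 + 0.000119])² = 0.25/(-3.088)² = 0.02622.
Total minor-loss coefficient ΣK = 2·2.7 + 4·0.25 + 2·0.1 = 6.6.
ΔP = [f·L/D + ΣK]·(ρV²/2) = [0.02622·12.4/0.0538 + 6.6]·(811·7.874²/2) = [6.044 + 6.6]·2.514e+04 = 3.179e+05 Pa.
ΔP = 3.179e+05 Pa = 318 kPa.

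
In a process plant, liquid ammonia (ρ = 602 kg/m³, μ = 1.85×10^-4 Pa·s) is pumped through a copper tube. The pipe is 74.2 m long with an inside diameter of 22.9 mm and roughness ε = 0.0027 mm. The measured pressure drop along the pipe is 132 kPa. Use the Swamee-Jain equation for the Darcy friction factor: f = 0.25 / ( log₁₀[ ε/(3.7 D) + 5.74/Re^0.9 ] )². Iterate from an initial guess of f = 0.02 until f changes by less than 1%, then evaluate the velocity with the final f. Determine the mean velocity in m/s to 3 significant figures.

V ≈ 2.88 m/s

Rearranging Darcy-Weisbach: V = √(2·ΔP·D/(f·L·ρ)). With ε/D = 2.7e-06/0.0229 = 0.000118, iterate starting from f = 0.02:
  f = 0.02 → V = √(2·1.32e+05·0.0229/(0.02·74.2·602)) = 2.601 m/s; Re = ρVD/μ = 1.938e+05; f → 0.01661
  f = 0.01661 → V = 2.855 m/s; Re = 2.127e+05; f → 0.01638
  f = 0.01638 → V = 2.875 m/s; Re = 2.142e+05; f → 0.01636
Converged (Δf/f < 1%). With the final f = 0.01636: V = √(2·1.32e+05·0.0229/(0.01636·74.2·602)) = 2.876 m/s.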